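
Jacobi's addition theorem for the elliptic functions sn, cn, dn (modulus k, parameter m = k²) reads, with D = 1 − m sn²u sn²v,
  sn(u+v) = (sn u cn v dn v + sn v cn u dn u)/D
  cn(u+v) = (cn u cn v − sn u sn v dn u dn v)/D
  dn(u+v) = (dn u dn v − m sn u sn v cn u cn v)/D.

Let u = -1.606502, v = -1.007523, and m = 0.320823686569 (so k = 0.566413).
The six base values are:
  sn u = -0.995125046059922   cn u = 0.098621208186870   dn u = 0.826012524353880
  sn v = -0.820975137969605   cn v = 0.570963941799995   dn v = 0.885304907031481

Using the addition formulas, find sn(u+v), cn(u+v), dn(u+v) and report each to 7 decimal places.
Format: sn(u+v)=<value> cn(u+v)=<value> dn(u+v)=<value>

m = k² = 0.320823686569
D = 1 − m·sn²u·sn²v = 0.7858679130368461
sn(u+v) = (sn u·cn v·dn v + sn v·cn u·dn u)/D = -0.5698915680457984/0.7858679130368461 = -0.725174750860554
cn(u+v) = (cn u·cn v − sn u·sn v·dn u·dn v)/D = -0.5411210376719696/0.7858679130368461 = -0.6885648703748496
dn(u+v) = (dn u·dn v − m·sn u·sn v·cn u·cn v)/D = 0.716514071737135/0.7858679130368461 = 0.9117487300993044

sn(u+v)=-0.7251748 cn(u+v)=-0.6885649 dn(u+v)=0.9117487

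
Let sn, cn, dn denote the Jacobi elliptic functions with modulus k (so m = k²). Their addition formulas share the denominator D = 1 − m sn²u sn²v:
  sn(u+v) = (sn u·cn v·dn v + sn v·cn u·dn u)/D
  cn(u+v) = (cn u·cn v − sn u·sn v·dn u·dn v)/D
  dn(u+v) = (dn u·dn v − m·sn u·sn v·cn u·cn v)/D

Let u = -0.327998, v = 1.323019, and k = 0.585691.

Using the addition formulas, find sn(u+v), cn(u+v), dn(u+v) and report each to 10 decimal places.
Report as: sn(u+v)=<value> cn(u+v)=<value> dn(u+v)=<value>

sn u = -0.3202817087370097, cn u = 0.9473223459037062, dn u = 0.9822481609717445
sn v = 0.9423431395067803, cn v = 0.3346481845528298, dn v = 0.8338958094533668
m = k² = 0.343033947481
D = 1 − m·sn²u·sn²v = 0.968752194624973
sn(u+v) = (sn u·cn v·dn v + sn v·cn u·dn u)/D = 0.7874772345714906/0.968752194624973 = 0.8128778845000106
cn(u+v) = (cn u·cn v − sn u·sn v·dn u·dn v)/D = 0.5642343658643446/0.968752194624973 = 0.5824341549830224
dn(u+v) = (dn u·dn v − m·sn u·sn v·cn u·cn v)/D = 0.8519145893757351/0.968752194624973 = 0.8793937129665358

sn(u+v)=0.8128778845 cn(u+v)=0.5824341550 dn(u+v)=0.8793937130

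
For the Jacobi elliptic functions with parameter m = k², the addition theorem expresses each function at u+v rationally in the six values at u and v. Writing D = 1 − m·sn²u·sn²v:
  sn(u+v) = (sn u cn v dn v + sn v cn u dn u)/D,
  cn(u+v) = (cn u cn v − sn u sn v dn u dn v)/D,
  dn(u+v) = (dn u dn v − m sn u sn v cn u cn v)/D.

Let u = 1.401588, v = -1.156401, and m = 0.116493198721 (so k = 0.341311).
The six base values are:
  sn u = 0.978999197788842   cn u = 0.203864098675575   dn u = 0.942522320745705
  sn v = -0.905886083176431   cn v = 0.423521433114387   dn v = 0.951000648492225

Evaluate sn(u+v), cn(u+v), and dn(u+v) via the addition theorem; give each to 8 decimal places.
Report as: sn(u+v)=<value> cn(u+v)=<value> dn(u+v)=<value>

sn(u+v)=0.24246351 cn(u+v)=0.97016053 dn(u+v)=0.99656988

m = k² = 0.116493198721
D = 1 − m·sn²u·sn²v = 0.908375331171571
sn(u+v) = (sn u·cn v·dn v + sn v·cn u·dn u)/D = 0.2202478750018182/0.908375331171571 = 0.2424635141927016
cn(u+v) = (cn u·cn v − sn u·sn v·dn u·dn v)/D = 0.8812698881944423/0.908375331171571 = 0.9701605250087872
dn(u+v) = (dn u·dn v − m·sn u·sn v·cn u·cn v)/D = 0.9052594981410447/0.908375331171571 = 0.9965698836993871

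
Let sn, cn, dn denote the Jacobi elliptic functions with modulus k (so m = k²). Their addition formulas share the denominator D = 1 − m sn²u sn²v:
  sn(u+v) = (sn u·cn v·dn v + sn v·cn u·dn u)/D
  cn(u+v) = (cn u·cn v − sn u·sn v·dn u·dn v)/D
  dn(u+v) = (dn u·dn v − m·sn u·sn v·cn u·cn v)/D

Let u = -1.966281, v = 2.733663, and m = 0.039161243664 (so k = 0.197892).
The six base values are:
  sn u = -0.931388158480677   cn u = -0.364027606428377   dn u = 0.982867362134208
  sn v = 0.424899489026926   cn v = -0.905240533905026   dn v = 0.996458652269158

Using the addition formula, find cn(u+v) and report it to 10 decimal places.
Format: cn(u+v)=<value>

m = k² = 0.039161243664
D = 1 − m·sn²u·sn²v = 0.9938667549462478
cn(u+v) = (cn u·cn v − sn u·sn v·dn u·dn v)/D = 0.7171212540008157/0.9938667549462478 = 0.7215466765860383

cn(u+v)=0.7215466766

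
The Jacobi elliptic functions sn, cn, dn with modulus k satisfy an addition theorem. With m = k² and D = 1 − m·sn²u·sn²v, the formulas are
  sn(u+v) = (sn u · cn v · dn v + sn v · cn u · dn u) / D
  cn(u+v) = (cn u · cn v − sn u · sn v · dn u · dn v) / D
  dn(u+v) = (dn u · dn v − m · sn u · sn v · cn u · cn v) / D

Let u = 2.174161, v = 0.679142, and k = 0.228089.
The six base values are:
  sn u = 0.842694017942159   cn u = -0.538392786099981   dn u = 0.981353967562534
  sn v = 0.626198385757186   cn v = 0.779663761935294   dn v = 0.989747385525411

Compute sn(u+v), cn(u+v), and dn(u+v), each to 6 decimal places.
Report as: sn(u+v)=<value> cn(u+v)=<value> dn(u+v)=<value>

sn(u+v)=0.324123 cn(u+v)=-0.946015 dn(u+v)=0.997264

m = k² = 0.052024591921
D = 1 − m·sn²u·sn²v = 0.9855132024239229
sn(u+v) = (sn u·cn v·dn v + sn v·cn u·dn u)/D = 0.3194274788023499/0.9855132024239229 = 0.3241229828445736
cn(u+v) = (cn u·cn v − sn u·sn v·dn u·dn v)/D = -0.9323102262325724/0.9855132024239229 = -0.9460149533659266
dn(u+v) = (dn u·dn v − m·sn u·sn v·cn u·cn v)/D = 0.9828163609763367/0.9855132024239229 = 0.9972635156576765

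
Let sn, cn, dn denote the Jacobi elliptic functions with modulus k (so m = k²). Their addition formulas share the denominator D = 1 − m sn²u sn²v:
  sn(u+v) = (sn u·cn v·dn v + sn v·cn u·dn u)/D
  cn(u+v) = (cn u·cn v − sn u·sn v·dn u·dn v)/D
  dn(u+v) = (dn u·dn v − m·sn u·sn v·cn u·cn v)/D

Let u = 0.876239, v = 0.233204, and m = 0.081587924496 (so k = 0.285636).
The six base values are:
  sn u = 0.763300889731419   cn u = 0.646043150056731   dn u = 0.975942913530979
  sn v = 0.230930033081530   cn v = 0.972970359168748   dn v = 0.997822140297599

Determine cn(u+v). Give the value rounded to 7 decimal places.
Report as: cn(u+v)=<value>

cn(u+v)=0.4580882

m = k² = 0.081587924496
D = 1 − m·sn²u·sn²v = 0.9974649982814928
cn(u+v) = (cn u·cn v − sn u·sn v·dn u·dn v)/D = 0.4569269111153789/0.9974649982814928 = 0.4580881654019006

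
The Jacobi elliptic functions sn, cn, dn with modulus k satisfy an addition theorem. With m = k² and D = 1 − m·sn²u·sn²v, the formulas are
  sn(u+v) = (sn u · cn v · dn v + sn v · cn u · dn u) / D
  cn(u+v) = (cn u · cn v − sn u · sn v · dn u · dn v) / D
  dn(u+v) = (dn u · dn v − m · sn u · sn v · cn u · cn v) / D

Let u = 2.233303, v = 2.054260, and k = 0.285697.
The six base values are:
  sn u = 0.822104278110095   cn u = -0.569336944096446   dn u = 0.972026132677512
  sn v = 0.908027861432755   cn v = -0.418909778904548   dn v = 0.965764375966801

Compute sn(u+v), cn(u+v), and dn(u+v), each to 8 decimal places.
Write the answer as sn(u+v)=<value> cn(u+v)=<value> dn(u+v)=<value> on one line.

m = k² = 0.081622775809
D = 1 − m·sn²u·sn²v = 0.9545154894962899
sn(u+v) = (sn u·cn v·dn v + sn v·cn u·dn u)/D = -0.8351092507503515/0.9545154894962899 = -0.8749038228714857
cn(u+v) = (cn u·cn v − sn u·sn v·dn u·dn v)/D = -0.4622687086528013/0.9545154894962899 = -0.4842967073239916
dn(u+v) = (dn u·dn v − m·sn u·sn v·cn u·cn v)/D = 0.9242161472713052/0.9545154894962899 = 0.9682568354747454

sn(u+v)=-0.87490382 cn(u+v)=-0.48429671 dn(u+v)=0.96825684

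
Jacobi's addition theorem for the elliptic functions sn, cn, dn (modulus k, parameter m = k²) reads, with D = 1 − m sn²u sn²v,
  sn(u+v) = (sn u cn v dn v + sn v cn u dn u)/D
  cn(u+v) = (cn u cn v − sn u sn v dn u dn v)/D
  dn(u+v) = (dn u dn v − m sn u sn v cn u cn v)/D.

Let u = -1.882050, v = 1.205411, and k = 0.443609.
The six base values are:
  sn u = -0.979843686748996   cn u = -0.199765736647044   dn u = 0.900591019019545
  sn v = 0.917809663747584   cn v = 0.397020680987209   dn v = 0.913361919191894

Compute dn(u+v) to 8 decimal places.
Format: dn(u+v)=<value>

dn(u+v)=0.96156753

m = k² = 0.196788944881
D = 1 − m·sn²u·sn²v = 0.8408452711752132
dn(u+v) = (dn u·dn v − m·sn u·sn v·cn u·cn v)/D = 0.8085295126589988/0.8408452711752132 = 0.9615675325484698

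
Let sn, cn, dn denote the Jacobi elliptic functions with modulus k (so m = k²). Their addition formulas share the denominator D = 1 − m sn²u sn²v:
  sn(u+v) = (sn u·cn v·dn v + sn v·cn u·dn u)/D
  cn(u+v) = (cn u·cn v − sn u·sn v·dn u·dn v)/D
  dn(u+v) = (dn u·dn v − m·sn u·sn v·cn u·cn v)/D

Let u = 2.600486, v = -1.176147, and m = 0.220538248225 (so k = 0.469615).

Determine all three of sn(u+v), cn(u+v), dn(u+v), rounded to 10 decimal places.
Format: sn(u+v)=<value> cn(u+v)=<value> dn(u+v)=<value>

sn u = 0.6642456765685666, cn u = -0.7475143350866037, dn u = 0.9501018907071213
sn v = -0.9047955644925322, cn v = 0.4258462004933706, dn v = 0.9052376800688886
m = k² = 0.220538248225
D = 1 − m·sn²u·sn²v = 0.9203396300229328
sn(u+v) = (sn u·cn v·dn v + sn v·cn u·dn u)/D = 0.8986605976039179/0.9203396300229328 = 0.9764445301366901
cn(u+v) = (cn u·cn v − sn u·sn v·dn u·dn v)/D = 0.1985803739167547/0.9203396300229328 = 0.2157685787276231
dn(u+v) = (dn u·dn v − m·sn u·sn v·cn u·cn v)/D = 0.8178755155326093/0.9203396300229328 = 0.8886670625193329

sn(u+v)=0.9764445301 cn(u+v)=0.2157685787 dn(u+v)=0.8886670625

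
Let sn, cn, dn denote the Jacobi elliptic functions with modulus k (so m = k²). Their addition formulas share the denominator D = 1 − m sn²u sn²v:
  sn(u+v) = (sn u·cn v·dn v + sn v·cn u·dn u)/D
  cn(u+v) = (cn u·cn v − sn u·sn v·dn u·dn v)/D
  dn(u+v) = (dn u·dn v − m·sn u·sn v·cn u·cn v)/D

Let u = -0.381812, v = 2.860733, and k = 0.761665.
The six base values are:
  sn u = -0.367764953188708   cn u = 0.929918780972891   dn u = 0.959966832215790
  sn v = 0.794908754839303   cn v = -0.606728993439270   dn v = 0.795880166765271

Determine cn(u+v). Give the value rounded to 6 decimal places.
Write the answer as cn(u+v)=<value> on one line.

m = k² = 0.580133572225
D = 1 − m·sn²u·sn²v = 0.9504203748294884
cn(u+v) = (cn u·cn v − sn u·sn v·dn u·dn v)/D = -0.3408558195089158/0.9504203748294884 = -0.3586369027179868

cn(u+v)=-0.358637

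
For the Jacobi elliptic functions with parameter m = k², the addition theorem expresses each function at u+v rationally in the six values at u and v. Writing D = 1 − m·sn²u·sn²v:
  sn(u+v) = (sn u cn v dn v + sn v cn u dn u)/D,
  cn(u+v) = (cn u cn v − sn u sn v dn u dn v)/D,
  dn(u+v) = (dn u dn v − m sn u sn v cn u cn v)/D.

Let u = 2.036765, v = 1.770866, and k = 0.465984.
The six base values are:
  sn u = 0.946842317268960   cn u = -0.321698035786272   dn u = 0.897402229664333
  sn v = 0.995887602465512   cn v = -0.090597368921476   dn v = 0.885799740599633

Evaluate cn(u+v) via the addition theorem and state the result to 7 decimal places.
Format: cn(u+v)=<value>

m = k² = 0.217141088256
D = 1 − m·sn²u·sn²v = 0.8069285841870446
cn(u+v) = (cn u·cn v − sn u·sn v·dn u·dn v)/D = -0.7204223846393436/0.8069285841870446 = -0.8927957179322711

cn(u+v)=-0.8927957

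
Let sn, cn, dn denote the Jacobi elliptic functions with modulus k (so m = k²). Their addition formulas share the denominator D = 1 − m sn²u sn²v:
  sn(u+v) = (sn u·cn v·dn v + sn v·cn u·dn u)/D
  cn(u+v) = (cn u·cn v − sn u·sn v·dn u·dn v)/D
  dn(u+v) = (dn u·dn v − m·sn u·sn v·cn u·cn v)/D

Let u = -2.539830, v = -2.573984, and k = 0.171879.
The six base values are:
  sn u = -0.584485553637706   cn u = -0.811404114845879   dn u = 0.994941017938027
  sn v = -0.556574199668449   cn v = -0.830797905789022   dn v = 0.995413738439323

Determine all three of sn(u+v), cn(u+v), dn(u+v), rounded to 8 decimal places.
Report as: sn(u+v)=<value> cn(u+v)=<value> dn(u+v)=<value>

m = k² = 0.029542390641
D = 1 − m·sn²u·sn²v = 0.9968736374452961
sn(u+v) = (sn u·cn v·dn v + sn v·cn u·dn u)/D = 0.9326842602069014/0.9968736374452961 = 0.9356093141324372
cn(u+v) = (cn u·cn v − sn u·sn v·dn u·dn v)/D = 0.3519334025007016/0.9968736374452961 = 0.3530371245473066
dn(u+v) = (dn u·dn v − m·sn u·sn v·cn u·cn v)/D = 0.9838994488794561/0.9968736374452961 = 0.9869851222075757

sn(u+v)=0.93560931 cn(u+v)=0.35303712 dn(u+v)=0.98698512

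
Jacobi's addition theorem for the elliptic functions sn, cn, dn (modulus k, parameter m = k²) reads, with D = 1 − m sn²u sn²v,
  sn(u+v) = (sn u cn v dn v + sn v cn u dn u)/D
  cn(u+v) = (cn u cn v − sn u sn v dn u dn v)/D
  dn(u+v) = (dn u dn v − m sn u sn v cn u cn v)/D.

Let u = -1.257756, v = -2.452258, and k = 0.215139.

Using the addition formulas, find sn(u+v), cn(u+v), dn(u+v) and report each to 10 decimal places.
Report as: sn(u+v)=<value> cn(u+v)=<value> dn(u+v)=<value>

sn(u+v)=0.5055331966 cn(u+v)=-0.8628071552 dn(u+v)=0.9940680474

sn u = -0.9479035739559557, cn u = 0.318557395898331, dn u = 0.9789852584323332
sn v = -0.6623895041930716, cn v = -0.7491596256705621, dn v = 0.9897939646898946
m = k² = 0.046284789321
D = 1 − m·sn²u·sn²v = 0.9817529149105328
sn(u+v) = (sn u·cn v·dn v + sn v·cn u·dn u)/D = 0.4963086893560973/0.9817529149105328 = 0.5055331966101938
cn(u+v) = (cn u·cn v − sn u·sn v·dn u·dn v)/D = -0.8470634396578339/0.9817529149105328 = -0.8628071552352119
dn(u+v) = (dn u·dn v − m·sn u·sn v·cn u·cn v)/D = 0.9759292031056648/0.9817529149105328 = 0.9940680473503878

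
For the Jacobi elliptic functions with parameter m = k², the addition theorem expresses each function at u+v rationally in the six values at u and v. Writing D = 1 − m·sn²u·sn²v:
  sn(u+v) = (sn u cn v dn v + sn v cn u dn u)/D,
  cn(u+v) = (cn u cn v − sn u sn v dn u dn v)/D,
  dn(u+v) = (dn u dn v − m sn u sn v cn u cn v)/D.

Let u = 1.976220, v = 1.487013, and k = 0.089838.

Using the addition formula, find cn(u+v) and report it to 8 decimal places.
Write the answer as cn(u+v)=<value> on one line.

sn u = 0.920789065091701, cn u = -0.3900608896153922, dn u = 0.9965726746497467
sn v = 0.9962511410939427, cn v = 0.08650817226723238, dn v = 0.9959867134686596
m = k² = 0.008070866244
D = 1 − m·sn²u·sn²v = 0.9932083058530324
cn(u+v) = (cn u·cn v − sn u·sn v·dn u·dn v)/D = -0.9442676795142384/0.9932083058530324 = -0.9507247109691048

cn(u+v)=-0.95072471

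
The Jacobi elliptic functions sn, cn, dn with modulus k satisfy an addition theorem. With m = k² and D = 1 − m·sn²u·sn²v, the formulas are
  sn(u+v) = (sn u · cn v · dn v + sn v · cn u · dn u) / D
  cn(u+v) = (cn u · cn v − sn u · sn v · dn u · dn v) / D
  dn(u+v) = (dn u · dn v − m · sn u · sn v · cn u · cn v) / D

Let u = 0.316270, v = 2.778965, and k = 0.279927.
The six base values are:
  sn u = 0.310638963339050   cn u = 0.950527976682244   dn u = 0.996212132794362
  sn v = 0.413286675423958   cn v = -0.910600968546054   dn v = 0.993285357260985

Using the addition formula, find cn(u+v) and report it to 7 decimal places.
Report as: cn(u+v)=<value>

cn(u+v)=-0.9938732

m = k² = 0.078359125329
D = 1 − m·sn²u·sn²v = 0.9987084707590245
cn(u+v) = (cn u·cn v − sn u·sn v·dn u·dn v)/D = -0.9925895627763442/0.9987084707590245 = -0.9938731790489072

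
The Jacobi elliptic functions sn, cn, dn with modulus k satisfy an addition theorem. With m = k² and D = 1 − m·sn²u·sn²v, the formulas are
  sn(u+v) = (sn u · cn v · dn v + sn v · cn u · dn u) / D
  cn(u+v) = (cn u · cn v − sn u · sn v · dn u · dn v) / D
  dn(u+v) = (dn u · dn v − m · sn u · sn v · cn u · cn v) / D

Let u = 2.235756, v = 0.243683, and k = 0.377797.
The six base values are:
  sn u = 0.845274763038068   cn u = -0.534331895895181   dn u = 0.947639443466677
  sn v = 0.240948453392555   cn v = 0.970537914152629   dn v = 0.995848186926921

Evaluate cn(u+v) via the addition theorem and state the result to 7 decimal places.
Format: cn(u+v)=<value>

m = k² = 0.142730573209
D = 1 − m·sn²u·sn²v = 0.9940794629776457
cn(u+v) = (cn u·cn v − sn u·sn v·dn u·dn v)/D = -0.7107915447806274/0.9940794629776457 = -0.7150248760310737

cn(u+v)=-0.7150249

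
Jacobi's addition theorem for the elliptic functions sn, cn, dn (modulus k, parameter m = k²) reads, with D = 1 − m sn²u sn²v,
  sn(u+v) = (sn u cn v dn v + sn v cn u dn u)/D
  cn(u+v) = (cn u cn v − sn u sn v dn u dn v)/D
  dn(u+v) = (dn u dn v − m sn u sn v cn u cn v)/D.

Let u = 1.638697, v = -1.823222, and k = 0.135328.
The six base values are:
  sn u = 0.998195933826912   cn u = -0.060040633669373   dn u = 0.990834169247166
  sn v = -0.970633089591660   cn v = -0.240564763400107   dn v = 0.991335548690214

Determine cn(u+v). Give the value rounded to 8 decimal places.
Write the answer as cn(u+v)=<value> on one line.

m = k² = 0.018313667584
D = 1 − m·sn²u·sn²v = 0.9828083680434359
cn(u+v) = (cn u·cn v − sn u·sn v·dn u·dn v)/D = 0.9661271702972578/0.9828083680434359 = 0.9830270088365376

cn(u+v)=0.98302701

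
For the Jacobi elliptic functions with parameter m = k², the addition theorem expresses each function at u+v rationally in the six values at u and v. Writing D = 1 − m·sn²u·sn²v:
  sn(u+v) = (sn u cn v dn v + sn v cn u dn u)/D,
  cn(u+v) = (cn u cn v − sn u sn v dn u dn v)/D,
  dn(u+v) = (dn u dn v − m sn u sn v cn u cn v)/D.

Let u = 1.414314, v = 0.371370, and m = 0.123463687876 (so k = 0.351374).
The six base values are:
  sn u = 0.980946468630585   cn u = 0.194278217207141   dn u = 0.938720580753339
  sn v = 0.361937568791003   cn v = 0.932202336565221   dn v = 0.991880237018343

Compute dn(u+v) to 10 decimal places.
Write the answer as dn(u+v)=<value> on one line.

m = k² = 0.123463687876
D = 1 − m·sn²u·sn²v = 0.9844368611881687
dn(u+v) = (dn u·dn v − m·sn u·sn v·cn u·cn v)/D = 0.923159635019259/0.9844368611881687 = 0.937754031177834

dn(u+v)=0.9377540312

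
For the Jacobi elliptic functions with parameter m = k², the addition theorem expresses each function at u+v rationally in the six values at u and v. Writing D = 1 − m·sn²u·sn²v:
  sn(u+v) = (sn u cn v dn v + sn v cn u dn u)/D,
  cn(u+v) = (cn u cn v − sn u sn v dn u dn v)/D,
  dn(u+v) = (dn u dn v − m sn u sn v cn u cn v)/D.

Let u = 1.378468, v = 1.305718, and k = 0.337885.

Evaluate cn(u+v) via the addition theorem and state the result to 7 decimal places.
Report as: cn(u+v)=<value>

cn(u+v)=-0.8523659

sn u = 0.9744797748124245, cn u = 0.2244753182011919, dn u = 0.944238566439352
sn v = 0.9567526629315349, cn v = 0.2909026331496791, dn v = 0.9463059613688497
m = k² = 0.114166273225
D = 1 − m·sn²u·sn²v = 0.9007608939589672
cn(u+v) = (cn u·cn v − sn u·sn v·dn u·dn v)/D = -0.7677778352608232/0.9007608939589672 = -0.8523658613623142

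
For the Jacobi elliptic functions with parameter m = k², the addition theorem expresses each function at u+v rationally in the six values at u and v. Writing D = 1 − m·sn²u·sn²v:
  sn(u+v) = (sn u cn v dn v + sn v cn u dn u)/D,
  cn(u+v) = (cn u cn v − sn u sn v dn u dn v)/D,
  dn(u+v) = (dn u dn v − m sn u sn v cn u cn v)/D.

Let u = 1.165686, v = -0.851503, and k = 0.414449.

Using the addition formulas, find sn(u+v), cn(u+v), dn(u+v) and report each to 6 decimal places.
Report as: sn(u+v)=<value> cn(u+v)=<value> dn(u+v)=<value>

sn(u+v)=0.308212 cn(u+v)=0.951318 dn(u+v)=0.991808

sn u = 0.904925601021174, cn u = 0.4255698022844983, dn u = 0.9270063997166273
sn v = -0.7421442366480829, cn v = 0.6702402047102474, dn v = 0.9515219216379041
m = k² = 0.171767973601
D = 1 − m·sn²u·sn²v = 0.9225280334432211
sn(u+v) = (sn u·cn v·dn v + sn v·cn u·dn u)/D = 0.2843344137557696/0.9225280334432211 = 0.3082122206026919
cn(u+v) = (cn u·cn v − sn u·sn v·dn u·dn v)/D = 0.8776171794368998/0.9225280334432211 = 0.9513176268056624
dn(u+v) = (dn u·dn v − m·sn u·sn v·cn u·cn v)/D = 0.9149706054224038/0.9225280334432211 = 0.9918079150477302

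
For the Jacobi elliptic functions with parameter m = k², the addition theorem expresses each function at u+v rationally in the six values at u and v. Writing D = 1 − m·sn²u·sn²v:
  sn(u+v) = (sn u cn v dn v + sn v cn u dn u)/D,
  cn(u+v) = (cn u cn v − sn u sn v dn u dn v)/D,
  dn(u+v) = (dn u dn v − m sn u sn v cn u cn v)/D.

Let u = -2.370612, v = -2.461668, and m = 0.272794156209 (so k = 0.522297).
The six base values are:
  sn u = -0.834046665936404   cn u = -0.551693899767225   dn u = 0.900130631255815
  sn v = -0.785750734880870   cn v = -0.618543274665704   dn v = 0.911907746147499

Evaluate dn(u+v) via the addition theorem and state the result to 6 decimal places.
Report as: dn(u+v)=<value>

dn(u+v)=0.860666

m = k² = 0.272794156209
D = 1 − m·sn²u·sn²v = 0.8828383833550703
dn(u+v) = (dn u·dn v − m·sn u·sn v·cn u·cn v)/D = 0.7598292622077016/0.8828383833550703 = 0.8606663196043942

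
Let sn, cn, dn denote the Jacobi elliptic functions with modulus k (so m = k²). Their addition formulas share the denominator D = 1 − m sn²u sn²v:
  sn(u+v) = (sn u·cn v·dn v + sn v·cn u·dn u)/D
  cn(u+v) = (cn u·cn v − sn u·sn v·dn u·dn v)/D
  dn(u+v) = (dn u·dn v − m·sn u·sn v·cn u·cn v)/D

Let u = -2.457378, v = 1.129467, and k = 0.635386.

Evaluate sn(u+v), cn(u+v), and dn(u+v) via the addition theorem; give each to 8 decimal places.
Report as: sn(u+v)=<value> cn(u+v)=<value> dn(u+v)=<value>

sn u = -0.8585417174868447, cn u = -0.5127437170114705, dn u = 0.838107315313815
sn v = 0.8697421351766093, cn v = 0.4935064521345519, dn v = 0.8334320316071478
m = k² = 0.403715368996
D = 1 − m·sn²u·sn²v = 0.7748981267997828
sn(u+v) = (sn u·cn v·dn v + sn v·cn u·dn u)/D = -0.7268797085023633/0.7748981267997828 = -0.9380326050138634
cn(u+v) = (cn u·cn v − sn u·sn v·dn u·dn v)/D = 0.2685386308994138/0.7748981267997828 = 0.3465470125840148
dn(u+v) = (dn u·dn v − m·sn u·sn v·cn u·cn v)/D = 0.6222237798278581/0.7748981267997828 = 0.8029749438130047

sn(u+v)=-0.93803261 cn(u+v)=0.34654701 dn(u+v)=0.80297494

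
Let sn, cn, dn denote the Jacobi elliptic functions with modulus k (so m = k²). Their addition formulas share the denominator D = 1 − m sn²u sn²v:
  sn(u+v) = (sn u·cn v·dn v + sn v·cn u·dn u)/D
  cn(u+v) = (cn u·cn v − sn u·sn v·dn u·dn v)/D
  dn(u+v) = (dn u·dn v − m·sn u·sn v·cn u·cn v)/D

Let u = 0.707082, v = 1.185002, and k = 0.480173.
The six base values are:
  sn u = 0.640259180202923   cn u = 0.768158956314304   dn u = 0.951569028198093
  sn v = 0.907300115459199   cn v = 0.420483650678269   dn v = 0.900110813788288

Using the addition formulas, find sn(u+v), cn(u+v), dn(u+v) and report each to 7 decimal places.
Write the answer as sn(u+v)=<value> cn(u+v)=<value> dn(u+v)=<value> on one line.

m = k² = 0.230566109929
D = 1 − m·sn²u·sn²v = 0.9221947266211688
sn(u+v) = (sn u·cn v·dn v + sn v·cn u·dn u)/D = 0.9055232084321224/0.9221947266211688 = 0.9819219111671467
cn(u+v) = (cn u·cn v − sn u·sn v·dn u·dn v)/D = -0.1745589665376351/0.9221947266211688 = -0.189286450571239
dn(u+v) = (dn u·dn v − m·sn u·sn v·cn u·cn v)/D = 0.8132559835168697/0.9221947266211688 = 0.8818701300717257

sn(u+v)=0.9819219 cn(u+v)=-0.1892865 dn(u+v)=0.8818701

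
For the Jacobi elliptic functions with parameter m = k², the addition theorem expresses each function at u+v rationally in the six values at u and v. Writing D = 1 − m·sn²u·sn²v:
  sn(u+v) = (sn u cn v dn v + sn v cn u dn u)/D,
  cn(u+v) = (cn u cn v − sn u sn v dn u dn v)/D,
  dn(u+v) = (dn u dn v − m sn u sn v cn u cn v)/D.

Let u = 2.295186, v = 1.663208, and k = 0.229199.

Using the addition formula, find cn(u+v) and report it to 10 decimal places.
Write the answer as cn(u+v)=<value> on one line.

cn(u+v)=-0.7174396009

sn u = 0.773082857017534, cn u = -0.6343050497872511, dn u = 0.9841766957651937
sn v = 0.9976025807929098, cn v = -0.06920325711500832, dn v = 0.9735088082736405
m = k² = 0.052532181601
D = 1 − m·sn²u·sn²v = 0.96875412789064
cn(u+v) = (cn u·cn v − sn u·sn v·dn u·dn v)/D = -0.6950225748531282/0.96875412789064 = -0.7174396008680413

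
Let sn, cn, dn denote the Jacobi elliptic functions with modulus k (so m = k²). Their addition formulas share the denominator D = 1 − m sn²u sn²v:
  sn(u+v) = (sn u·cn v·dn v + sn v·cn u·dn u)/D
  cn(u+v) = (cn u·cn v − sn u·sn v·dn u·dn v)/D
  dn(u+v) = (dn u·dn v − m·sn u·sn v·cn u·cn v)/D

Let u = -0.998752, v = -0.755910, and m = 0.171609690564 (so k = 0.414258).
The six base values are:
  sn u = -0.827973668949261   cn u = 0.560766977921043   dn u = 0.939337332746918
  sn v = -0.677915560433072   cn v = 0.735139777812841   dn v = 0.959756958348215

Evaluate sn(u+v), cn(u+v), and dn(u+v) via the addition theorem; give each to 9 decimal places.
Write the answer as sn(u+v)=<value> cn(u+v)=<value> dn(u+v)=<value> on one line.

sn(u+v)=-0.995072808 cn(u+v)=-0.099146891 dn(u+v)=0.911085754

m = k² = 0.171609690564
D = 1 − m·sn²u·sn²v = 0.9459337728598238
sn(u+v) = (sn u·cn v·dn v + sn v·cn u·dn u)/D = -0.9412729759367272/0.9459337728598238 = -0.9950728084176488
cn(u+v) = (cn u·cn v − sn u·sn v·dn u·dn v)/D = -0.09378639244601586/0.9459337728598238 = -0.09914689076220762
dn(u+v) = (dn u·dn v − m·sn u·sn v·cn u·cn v)/D = 0.8618267845420569/0.9459337728598238 = 0.911085753854112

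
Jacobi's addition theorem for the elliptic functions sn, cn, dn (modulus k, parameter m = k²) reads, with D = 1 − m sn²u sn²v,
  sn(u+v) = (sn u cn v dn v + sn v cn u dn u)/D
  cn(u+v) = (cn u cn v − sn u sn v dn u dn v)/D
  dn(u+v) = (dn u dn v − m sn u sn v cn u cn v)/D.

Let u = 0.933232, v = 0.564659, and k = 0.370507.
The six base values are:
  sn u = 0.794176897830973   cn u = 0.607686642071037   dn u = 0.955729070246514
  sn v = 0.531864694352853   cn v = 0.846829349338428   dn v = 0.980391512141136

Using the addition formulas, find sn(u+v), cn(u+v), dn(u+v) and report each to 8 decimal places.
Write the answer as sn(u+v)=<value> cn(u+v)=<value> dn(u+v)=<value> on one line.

sn(u+v)=0.99255327 cn(u+v)=0.12181132 dn(u+v)=0.92992551

m = k² = 0.137275437049
D = 1 − m·sn²u·sn²v = 0.9755076950030325
sn(u+v) = (sn u·cn v·dn v + sn v·cn u·dn u)/D = 0.9682433567488833/0.9755076950030325 = 0.9925532742679938
cn(u+v) = (cn u·cn v − sn u·sn v·dn u·dn v)/D = 0.1188278802376956/0.9755076950030325 = 0.121811320245225
dn(u+v) = (dn u·dn v − m·sn u·sn v·cn u·cn v)/D = 0.9071494915330483/0.9755076950030325 = 0.9299255107672199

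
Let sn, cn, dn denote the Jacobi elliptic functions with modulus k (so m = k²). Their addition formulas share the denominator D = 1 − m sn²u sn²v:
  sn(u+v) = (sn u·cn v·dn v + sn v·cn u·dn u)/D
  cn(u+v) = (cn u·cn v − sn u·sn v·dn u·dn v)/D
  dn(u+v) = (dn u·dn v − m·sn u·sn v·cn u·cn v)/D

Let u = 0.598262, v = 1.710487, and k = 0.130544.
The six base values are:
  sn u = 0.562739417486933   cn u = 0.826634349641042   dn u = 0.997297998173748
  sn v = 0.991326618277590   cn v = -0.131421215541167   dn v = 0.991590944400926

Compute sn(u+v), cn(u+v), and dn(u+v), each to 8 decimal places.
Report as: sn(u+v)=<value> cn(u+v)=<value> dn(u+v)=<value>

m = k² = 0.017041735936
D = 1 − m·sn²u·sn²v = 0.994696506508154
sn(u+v) = (sn u·cn v·dn v + sn v·cn u·dn u)/D = 0.7439164404245474/0.994696506508154 = 0.7478828321575583
cn(u+v) = (cn u·cn v − sn u·sn v·dn u·dn v)/D = -0.6603101314727777/0.994696506508154 = -0.6638307535539382
dn(u+v) = (dn u·dn v − m·sn u·sn v·cn u·cn v)/D = 0.9899444653665147/0.994696506508154 = 0.9952226220655774

sn(u+v)=0.74788283 cn(u+v)=-0.66383075 dn(u+v)=0.99522262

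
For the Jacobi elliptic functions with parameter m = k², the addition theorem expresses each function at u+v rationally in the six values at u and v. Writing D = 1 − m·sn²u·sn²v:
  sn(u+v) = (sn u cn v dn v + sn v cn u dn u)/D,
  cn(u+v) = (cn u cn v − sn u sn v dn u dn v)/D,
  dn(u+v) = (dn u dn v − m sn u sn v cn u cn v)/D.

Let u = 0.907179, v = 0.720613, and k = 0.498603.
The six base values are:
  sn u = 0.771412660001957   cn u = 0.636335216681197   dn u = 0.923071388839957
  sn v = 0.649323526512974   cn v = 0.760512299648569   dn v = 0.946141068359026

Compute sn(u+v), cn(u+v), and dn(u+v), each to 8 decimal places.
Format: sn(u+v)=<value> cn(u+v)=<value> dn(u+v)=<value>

sn(u+v)=0.99877055 cn(u+v)=0.04957204 dn(u+v)=0.86718278

m = k² = 0.248604951609
D = 1 − m·sn²u·sn²v = 0.9376257156489061
sn(u+v) = (sn u·cn v·dn v + sn v·cn u·dn u)/D = 0.9364729524138871/0.9376257156489061 = 0.9987705507477243
cn(u+v) = (cn u·cn v − sn u·sn v·dn u·dn v)/D = 0.04648001767793238/0.9376257156489061 = 0.04957203807679782
dn(u+v) = (dn u·dn v − m·sn u·sn v·cn u·cn v)/D = 0.8130928709270145/0.9376257156489061 = 0.8671827759803861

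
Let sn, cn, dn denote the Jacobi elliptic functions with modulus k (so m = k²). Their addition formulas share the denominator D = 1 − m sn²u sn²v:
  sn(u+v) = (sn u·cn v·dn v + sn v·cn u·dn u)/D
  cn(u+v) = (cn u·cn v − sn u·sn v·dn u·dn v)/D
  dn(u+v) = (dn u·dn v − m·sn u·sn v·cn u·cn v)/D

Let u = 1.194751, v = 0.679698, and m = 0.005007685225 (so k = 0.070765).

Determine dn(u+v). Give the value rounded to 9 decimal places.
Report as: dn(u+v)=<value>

dn(u+v)=0.997713550

sn u = 0.9297314547173245, cn u = 0.3682382681216165, dn u = 0.9978333297688622
sn v = 0.6283723543271082, cn v = 0.7779127099600617, dn v = 0.9990108640032609
m = k² = 0.005007685225
D = 1 − m·sn²u·sn²v = 0.998290826266511
dn(u+v) = (dn u·dn v − m·sn u·sn v·cn u·cn v)/D = 0.9960082840627515/0.998290826266511 = 0.9977135498557109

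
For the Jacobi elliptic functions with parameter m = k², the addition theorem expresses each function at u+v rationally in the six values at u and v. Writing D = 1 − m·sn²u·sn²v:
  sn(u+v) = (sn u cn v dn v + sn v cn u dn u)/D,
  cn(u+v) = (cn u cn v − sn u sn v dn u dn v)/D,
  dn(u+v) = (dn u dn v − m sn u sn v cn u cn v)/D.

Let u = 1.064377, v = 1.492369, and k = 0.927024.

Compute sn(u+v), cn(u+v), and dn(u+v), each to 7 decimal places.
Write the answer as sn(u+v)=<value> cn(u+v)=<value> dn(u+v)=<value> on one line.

sn(u+v)=0.9986563 cn(u+v)=-0.0518236 dn(u+v)=0.3780668

sn u = 0.8006386108816433, cn u = 0.5991475734454014, dn u = 0.6701660415839124
sn v = 0.9247085954651173, cn v = 0.3806757327082067, dn v = 0.5149386039957516
m = k² = 0.859373496576
D = 1 − m·sn²u·sn²v = 0.5289523893738108
sn(u+v) = (sn u·cn v·dn v + sn v·cn u·dn u)/D = 0.5282416113773653/0.5289523893738108 = 0.9986562533590463
cn(u+v) = (cn u·cn v − sn u·sn v·dn u·dn v)/D = -0.02741222781366223/0.5289523893738108 = -0.0518236203566707
dn(u+v) = (dn u·dn v − m·sn u·sn v·cn u·cn v)/D = 0.1999793420496482/0.5289523893738108 = 0.3780668091628994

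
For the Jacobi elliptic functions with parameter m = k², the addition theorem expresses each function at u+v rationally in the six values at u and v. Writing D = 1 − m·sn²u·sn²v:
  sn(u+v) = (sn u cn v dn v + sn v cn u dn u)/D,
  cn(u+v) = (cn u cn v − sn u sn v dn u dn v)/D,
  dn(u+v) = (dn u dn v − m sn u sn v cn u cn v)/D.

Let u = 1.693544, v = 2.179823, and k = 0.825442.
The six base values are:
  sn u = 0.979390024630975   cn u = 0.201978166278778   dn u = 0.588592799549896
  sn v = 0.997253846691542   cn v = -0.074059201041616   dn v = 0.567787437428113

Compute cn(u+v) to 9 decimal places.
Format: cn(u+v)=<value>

cn(u+v)=-0.975262530

m = k² = 0.681354495364
D = 1 − m·sn²u·sn²v = 0.3500260987269576
cn(u+v) = (cn u·cn v − sn u·sn v·dn u·dn v)/D = -0.3413673384457233/0.3500260987269576 = -0.9752625295292947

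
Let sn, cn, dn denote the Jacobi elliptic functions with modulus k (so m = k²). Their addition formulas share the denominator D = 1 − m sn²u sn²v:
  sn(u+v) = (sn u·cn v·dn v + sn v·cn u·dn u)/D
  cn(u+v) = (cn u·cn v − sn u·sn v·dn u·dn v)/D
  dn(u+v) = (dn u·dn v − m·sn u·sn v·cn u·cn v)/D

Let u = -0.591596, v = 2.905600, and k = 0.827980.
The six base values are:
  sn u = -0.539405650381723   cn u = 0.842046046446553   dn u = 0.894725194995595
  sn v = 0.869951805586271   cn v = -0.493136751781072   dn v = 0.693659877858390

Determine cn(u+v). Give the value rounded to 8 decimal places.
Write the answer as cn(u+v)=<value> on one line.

m = k² = 0.6855508804
D = 1 − m·sn²u·sn²v = 0.849040286305967
cn(u+v) = (cn u·cn v − sn u·sn v·dn u·dn v)/D = -0.1240065982881077/0.849040286305967 = -0.1460550226982041

cn(u+v)=-0.14605502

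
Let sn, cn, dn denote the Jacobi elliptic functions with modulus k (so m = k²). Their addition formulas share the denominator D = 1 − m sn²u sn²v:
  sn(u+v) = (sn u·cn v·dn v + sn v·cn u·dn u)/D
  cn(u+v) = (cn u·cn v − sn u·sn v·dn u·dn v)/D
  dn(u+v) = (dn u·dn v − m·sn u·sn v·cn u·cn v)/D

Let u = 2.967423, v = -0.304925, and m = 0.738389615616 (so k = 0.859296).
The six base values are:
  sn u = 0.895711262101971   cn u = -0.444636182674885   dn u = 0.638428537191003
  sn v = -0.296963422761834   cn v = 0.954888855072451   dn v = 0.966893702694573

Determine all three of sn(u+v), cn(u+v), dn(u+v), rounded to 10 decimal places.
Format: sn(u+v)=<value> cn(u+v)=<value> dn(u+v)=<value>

sn(u+v)=0.9615198912 cn(u+v)=-0.2747353250 dn(u+v)=0.5633326393

m = k² = 0.738389615616
D = 1 − m·sn²u·sn²v = 0.9477570646696028
sn(u+v) = (sn u·cn v·dn v + sn v·cn u·dn u)/D = 0.9112872697080509/0.9477570646696028 = 0.9615198912030631
cn(u+v) = (cn u·cn v − sn u·sn v·dn u·dn v)/D = -0.2603823452140866/0.9477570646696028 = -0.2747353250327481
dn(u+v) = (dn u·dn v − m·sn u·sn v·cn u·cn v)/D = 0.5339024886593434/0.9477570646696028 = 0.5633326393040045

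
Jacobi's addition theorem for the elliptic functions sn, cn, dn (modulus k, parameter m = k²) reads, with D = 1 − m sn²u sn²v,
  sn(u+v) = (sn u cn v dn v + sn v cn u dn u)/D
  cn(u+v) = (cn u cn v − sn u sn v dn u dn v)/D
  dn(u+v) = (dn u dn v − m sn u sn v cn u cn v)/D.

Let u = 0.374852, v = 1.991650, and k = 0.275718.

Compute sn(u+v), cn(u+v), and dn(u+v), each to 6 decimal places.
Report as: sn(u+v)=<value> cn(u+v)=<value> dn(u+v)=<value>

sn(u+v)=0.738630 cn(u+v)=-0.674111 dn(u+v)=0.979043

sn u = 0.3655312210214178, cn u = 0.9307990795325226, dn u = 0.9949083770025978
sn v = 0.9304160882525465, cn v = -0.3665049832141845, dn v = 0.9665356151826346
m = k² = 0.076020415524
D = 1 − m·sn²u·sn²v = 0.9912070699922018
sn(u+v) = (sn u·cn v·dn v + sn v·cn u·dn u)/D = 0.7321351146446736/0.9912070699922018 = 0.7386298350862586
cn(u+v) = (cn u·cn v − sn u·sn v·dn u·dn v)/D = -0.6681838291269524/0.9912070699922018 = -0.674111242096174
dn(u+v) = (dn u·dn v − m·sn u·sn v·cn u·cn v)/D = 0.9704343633923893/0.9912070699922018 = 0.9790430201431313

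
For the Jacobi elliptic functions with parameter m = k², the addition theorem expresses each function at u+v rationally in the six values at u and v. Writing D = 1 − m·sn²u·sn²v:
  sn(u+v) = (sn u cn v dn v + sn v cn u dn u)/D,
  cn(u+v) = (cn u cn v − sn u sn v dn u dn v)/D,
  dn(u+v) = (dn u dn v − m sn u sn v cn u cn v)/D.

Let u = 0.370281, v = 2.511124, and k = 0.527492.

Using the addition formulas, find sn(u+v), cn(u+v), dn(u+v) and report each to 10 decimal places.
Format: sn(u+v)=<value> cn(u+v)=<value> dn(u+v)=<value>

sn(u+v)=0.4926686046 cn(u+v)=-0.8702170109 dn(u+v)=0.9656412567

sn u = 0.3597446652359241, cn u = 0.9330507895255718, dn u = 0.981830035718576
sn v = 0.7602772032910198, cn v = -0.6495987793676843, dn v = 0.9160604805845694
m = k² = 0.278247810064
D = 1 − m·sn²u·sn²v = 0.9791855750646732
sn(u+v) = (sn u·cn v·dn v + sn v·cn u·dn u)/D = 0.4824139908938181/0.9791855750646732 = 0.4926686045818798
cn(u+v) = (cn u·cn v − sn u·sn v·dn u·dn v)/D = -0.8521039442489596/0.9791855750646732 = -0.8702170108997774
dn(u+v) = (dn u·dn v − m·sn u·sn v·cn u·cn v)/D = 0.9455419892080501/0.9791855750646732 = 0.9656412566592384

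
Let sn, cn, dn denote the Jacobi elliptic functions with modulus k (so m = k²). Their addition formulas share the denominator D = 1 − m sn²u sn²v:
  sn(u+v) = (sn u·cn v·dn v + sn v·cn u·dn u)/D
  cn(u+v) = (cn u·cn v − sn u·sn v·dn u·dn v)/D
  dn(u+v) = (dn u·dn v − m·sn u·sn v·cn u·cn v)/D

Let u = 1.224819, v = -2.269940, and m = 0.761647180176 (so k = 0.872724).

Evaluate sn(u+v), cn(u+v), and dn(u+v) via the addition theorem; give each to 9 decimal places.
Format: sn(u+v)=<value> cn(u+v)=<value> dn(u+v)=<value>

sn u = 0.8687336097368554, cn u = 0.4952796334532371, dn u = 0.6520631349143691
sn v = -0.9989888801523758, cn v = -0.04495795070843612, dn v = 0.4897879891395522
m = k² = 0.761647180176
D = 1 − m·sn²u·sn²v = 0.4263481552629037
sn(u+v) = (sn u·cn v·dn v + sn v·cn u·dn u)/D = -0.3417564418396702/0.4263481552629037 = -0.8015900564385675
cn(u+v) = (cn u·cn v − sn u·sn v·dn u·dn v)/D = 0.2549024989229592/0.4263481552629037 = 0.5978740514680447
dn(u+v) = (dn u·dn v − m·sn u·sn v·cn u·cn v)/D = 0.3046543766576567/0.4263481552629037 = 0.7145671275856566

sn(u+v)=-0.801590056 cn(u+v)=0.597874051 dn(u+v)=0.714567128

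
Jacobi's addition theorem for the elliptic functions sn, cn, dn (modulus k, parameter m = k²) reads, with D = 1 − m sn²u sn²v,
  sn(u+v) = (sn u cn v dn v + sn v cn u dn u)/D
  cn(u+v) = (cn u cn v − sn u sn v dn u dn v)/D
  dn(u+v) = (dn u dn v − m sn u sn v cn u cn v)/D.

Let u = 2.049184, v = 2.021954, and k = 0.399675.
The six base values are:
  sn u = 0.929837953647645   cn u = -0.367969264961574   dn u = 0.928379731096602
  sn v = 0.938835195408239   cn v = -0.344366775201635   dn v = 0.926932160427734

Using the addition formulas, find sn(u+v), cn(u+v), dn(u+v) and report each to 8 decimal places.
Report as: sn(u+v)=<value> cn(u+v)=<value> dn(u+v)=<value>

sn(u+v)=-0.70312189 cn(u+v)=-0.71106934 dn(u+v)=0.95970184

m = k² = 0.159740105625
D = 1 − m·sn²u·sn²v = 0.8782673069818557
sn(u+v) = (sn u·cn v·dn v + sn v·cn u·dn u)/D = -0.6175289681049906/0.8782673069818557 = -0.7031218891969393
cn(u+v) = (cn u·cn v − sn u·sn v·dn u·dn v)/D = -0.6245089559520717/0.8782673069818557 = -0.711069341859236
dn(u+v) = (dn u·dn v − m·sn u·sn v·cn u·cn v)/D = 0.8428747516262283/0.8782673069818557 = 0.9597018412569026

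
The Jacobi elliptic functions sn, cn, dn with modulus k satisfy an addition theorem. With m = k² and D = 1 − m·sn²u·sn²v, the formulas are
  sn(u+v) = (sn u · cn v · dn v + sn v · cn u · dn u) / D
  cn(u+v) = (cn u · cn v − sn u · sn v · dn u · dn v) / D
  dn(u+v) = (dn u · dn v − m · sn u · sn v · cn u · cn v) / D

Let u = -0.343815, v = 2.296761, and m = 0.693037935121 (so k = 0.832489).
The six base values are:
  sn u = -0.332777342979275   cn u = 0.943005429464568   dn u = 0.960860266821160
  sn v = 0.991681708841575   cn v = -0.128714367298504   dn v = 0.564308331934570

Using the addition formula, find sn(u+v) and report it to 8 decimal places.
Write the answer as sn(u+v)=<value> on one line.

m = k² = 0.693037935121
D = 1 − m·sn²u·sn²v = 0.924523958782292
sn(u+v) = (sn u·cn v·dn v + sn v·cn u·dn u)/D = 0.9227304203296992/0.924523958782292 = 0.9980600411319193

sn(u+v)=0.99806004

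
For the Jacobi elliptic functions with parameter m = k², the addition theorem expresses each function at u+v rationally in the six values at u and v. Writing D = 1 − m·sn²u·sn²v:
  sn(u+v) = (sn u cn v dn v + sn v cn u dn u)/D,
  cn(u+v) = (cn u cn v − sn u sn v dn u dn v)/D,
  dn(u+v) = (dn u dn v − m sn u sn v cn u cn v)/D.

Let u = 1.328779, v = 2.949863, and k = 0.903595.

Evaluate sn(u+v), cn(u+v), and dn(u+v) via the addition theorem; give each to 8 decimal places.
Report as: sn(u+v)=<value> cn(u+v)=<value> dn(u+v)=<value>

sn(u+v)=0.30507753 cn(u+v)=-0.95232752 dn(u+v)=0.96125333

sn u = 0.8928253061466083, cn u = 0.4504031224405701, dn u = 0.590889526026578
sn v = 0.9564480117820683, cn v = -0.2919027248213496, dn v = 0.5030769181796982
m = k² = 0.816483924025
D = 1 − m·sn²u·sn²v = 0.4046075017745652
sn(u+v) = (sn u·cn v·dn v + sn v·cn u·dn u)/D = 0.123436656747443/0.4046075017745652 = 0.3050775287310863
cn(u+v) = (cn u·cn v − sn u·sn v·dn u·dn v)/D = -0.3853188579128573/0.4046075017745652 = -0.9523275179597265
dn(u+v) = (dn u·dn v − m·sn u·sn v·cn u·cn v)/D = 0.3889303084314986/0.4046075017745652 = 0.9612533300190726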